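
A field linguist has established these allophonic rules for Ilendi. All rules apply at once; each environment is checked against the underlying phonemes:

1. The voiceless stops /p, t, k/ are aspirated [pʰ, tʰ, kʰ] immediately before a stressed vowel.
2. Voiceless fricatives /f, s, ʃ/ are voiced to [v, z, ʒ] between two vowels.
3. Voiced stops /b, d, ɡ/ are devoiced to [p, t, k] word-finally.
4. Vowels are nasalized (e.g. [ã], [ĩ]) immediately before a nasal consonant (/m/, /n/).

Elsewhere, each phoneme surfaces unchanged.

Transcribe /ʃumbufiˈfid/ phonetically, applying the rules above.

[ʃũmbuviˈvit]

/ʃ/ (word-initial): rule 2 targets it, but not between two vowels → unchanged [ʃ].
/u/ (between /ʃ/ and /m/) occurs before a nasal consonant → [ũ] by rule 4.
/m/ (between /u/ and /b/): no rule targets it → [m].
/b/ — between /m/ and /u/; rule 3 does not apply here → [b].
/u/ (between /b/ and /f/) fails the environment for rule 4, so it stays [u].
/f/ (between /u/ and /i/) occurs between two vowels → [v] by rule 2.
/i/ (between /f/ and /f/) fails the environment for rule 4, so it stays [i].
/f/ (between /i/ and /i/) occurs between two vowels → [v] by rule 2.
/i/ (between /f/ and /d/) is in the target of rule 4 but the environment (before a nasal consonant) is not met → [i].
/d/ (word-final) occurs word-finally → [t] by rule 3.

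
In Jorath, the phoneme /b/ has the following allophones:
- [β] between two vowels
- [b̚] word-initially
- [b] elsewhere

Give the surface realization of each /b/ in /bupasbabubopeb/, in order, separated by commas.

Occurrence 1 (position 1): word-initially → [b̚].
Occurrence 2 (position 6): no conditioning environment matches → elsewhere allophone [b].
Occurrence 3 (position 8): between two vowels → [β].
Occurrence 4 (position 10): between two vowels → [β].
Occurrence 5 (position 14): no conditioning environment matches → elsewhere allophone [b].

[b̚], [b], [β], [β], [b]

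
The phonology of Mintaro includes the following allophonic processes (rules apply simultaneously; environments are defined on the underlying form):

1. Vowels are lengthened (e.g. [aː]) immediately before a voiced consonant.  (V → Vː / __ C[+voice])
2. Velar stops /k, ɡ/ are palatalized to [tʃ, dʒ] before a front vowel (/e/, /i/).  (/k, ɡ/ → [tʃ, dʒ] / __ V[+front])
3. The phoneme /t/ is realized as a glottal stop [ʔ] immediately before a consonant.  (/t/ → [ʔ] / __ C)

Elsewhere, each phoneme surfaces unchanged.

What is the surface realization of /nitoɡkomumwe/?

[nitoːɡkoːmuːmwe]

/n/ (word-initial): no rule targets it → [n].
/i/ (between /n/ and /t/): rule 1 targets it, but not before a voiced consonant → unchanged [i].
/t/ — between /i/ and /o/; rule 3 does not apply here → [t].
/o/ — between /t/ and /ɡ/, before a voiced consonant — surfaces as [oː] (rule 1).
/ɡ/ — between /o/ and /k/; rule 2 does not apply here → [ɡ].
/k/ (between /ɡ/ and /o/) fails the environment for rule 2, so it stays [k].
/o/ (between /k/ and /m/): before a voiced consonant, so rule 1 applies → [oː].
/m/ (between /o/ and /u/): no rule targets it → [m].
/u/ meets the environment for rule 1 (before a voiced consonant) → [uː].
/m/ — not in any rule's target class → [m].
/w/ (between /m/ and /e/): no rule targets it → [w].
/e/ (word-final) is in the target of rule 1 but the environment (before a voiced consonant) is not met → [e].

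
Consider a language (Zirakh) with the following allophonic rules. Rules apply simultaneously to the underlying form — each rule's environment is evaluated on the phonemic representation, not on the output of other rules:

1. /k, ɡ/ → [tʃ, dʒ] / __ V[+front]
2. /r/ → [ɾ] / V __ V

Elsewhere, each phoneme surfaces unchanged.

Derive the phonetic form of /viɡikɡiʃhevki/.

[vidʒikdʒiʃhevtʃi]

/v/ stays [v].
/i/ (between /v/ and /ɡ/): no rule targets it → [i].
/ɡ/ meets the environment for rule 1 (before a front vowel) → [dʒ].
/i/ (between /ɡ/ and /k/) is unaffected → [i].
/k/ — between /i/ and /ɡ/; rule 1 does not apply here → [k].
/ɡ/ (between /k/ and /i/): before a front vowel, so rule 1 applies → [dʒ].
/i/ — not in any rule's target class → [i].
/ʃ/ — not in any rule's target class → [ʃ].
/h/ (between /ʃ/ and /e/): no rule targets it → [h].
/e/ (between /h/ and /v/) is unaffected → [e].
/v/ (between /e/ and /k/): no rule targets it → [v].
Rule 1 applies to /k/ (between /v/ and /i/: before a front vowel) → [tʃ].
/i/ stays [i].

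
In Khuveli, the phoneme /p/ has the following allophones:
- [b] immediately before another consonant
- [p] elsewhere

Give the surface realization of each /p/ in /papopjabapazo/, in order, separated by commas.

Occurrence 1 (position 1): no conditioning environment matches → elsewhere allophone [p].
Occurrence 2 (position 3): no conditioning environment matches → elsewhere allophone [p].
Occurrence 3 (position 5): immediately before another consonant → [b].
Occurrence 4 (position 10): no conditioning environment matches → elsewhere allophone [p].

[p], [p], [b], [p]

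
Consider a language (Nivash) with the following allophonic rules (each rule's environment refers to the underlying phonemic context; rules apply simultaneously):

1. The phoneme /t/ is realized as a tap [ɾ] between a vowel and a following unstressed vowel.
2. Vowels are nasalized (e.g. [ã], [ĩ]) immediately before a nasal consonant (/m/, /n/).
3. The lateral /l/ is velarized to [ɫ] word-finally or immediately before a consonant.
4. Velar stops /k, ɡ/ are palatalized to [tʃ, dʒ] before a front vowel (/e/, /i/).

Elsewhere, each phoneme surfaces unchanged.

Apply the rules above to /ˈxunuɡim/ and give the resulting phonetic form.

[ˈxũnudʒĩm]

/x/ — not in any rule's target class → [x].
/u/ (between /x/ and /n/) occurs before a nasal consonant → [ũ] by rule 2.
/n/ (between /u/ and /u/): no rule targets it → [n].
/u/ — between /n/ and /ɡ/; rule 2 does not apply here → [u].
/ɡ/ (between /u/ and /i/) occurs before a front vowel → [dʒ] by rule 4.
/i/ — between /ɡ/ and /m/, before a nasal consonant — surfaces as [ĩ] (rule 2).
/m/ stays [m].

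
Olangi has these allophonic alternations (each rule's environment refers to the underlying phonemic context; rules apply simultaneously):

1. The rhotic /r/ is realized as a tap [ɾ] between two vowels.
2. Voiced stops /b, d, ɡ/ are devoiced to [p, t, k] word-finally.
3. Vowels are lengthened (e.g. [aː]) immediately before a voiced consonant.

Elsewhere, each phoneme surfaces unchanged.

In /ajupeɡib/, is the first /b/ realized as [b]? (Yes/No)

No

/b/ — word-final, word-finally — surfaces as [p] (rule 2).
The actual realization is [p], not [b].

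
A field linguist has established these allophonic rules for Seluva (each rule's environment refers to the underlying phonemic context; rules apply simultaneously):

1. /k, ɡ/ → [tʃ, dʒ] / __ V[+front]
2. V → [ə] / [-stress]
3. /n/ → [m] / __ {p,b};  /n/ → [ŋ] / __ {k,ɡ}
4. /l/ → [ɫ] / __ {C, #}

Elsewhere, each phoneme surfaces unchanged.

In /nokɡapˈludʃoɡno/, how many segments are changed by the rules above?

Segments that undergo a rule: /o/ → [ə] (rule 2); /a/ → [ə] (rule 2); /o/ → [ə] (rule 2); /o/ → [ə] (rule 2).
All other segments surface unchanged.

4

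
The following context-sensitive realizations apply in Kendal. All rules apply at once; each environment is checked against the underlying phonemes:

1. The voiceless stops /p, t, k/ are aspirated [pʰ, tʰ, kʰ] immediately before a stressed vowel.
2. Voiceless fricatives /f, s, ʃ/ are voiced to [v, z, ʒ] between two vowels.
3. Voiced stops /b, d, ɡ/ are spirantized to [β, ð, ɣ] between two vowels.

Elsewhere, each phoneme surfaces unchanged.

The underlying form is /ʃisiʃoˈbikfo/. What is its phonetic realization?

/ʃ/ (word-initial): rule 2 targets it, but not between two vowels → unchanged [ʃ].
/i/ — not in any rule's target class → [i].
Rule 2 applies to /s/ (between /i/ and /i/: between two vowels) → [z].
/i/ — not in any rule's target class → [i].
/ʃ/ (between /i/ and /o/) occurs between two vowels → [ʒ] by rule 2.
/o/ stays [o].
/b/ (between /o/ and /i/): between two vowels, so rule 3 applies → [β].
/i/ stays [i].
/k/ (between /i/ and /f/) fails the environment for rule 1, so it stays [k].
/f/ — between /k/ and /o/; rule 2 does not apply here → [f].
/o/ — not in any rule's target class → [o].

[ʃiziʒoˈβikfo]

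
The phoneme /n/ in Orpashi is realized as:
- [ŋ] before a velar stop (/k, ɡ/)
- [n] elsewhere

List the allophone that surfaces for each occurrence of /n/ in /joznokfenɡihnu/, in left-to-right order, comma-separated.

[n], [ŋ], [n]

Occurrence 1 (position 4): no conditioning environment matches → elsewhere allophone [n].
Occurrence 2 (position 9): before a velar stop → [ŋ].
Occurrence 3 (position 13): no conditioning environment matches → elsewhere allophone [n].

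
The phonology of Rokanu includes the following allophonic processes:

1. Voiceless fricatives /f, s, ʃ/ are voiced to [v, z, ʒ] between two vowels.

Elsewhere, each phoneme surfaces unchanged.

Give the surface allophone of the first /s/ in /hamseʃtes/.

[s]

/s/ (between /m/ and /e/) is in the target of rule 1 but the environment (between two vowels) is not met → [s].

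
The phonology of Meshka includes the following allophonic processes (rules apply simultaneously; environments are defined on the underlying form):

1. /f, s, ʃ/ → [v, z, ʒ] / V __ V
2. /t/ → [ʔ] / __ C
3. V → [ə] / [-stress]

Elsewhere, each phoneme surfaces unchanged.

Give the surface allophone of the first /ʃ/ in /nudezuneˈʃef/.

[ʒ]

/ʃ/ — between /e/ and /e/, between two vowels — surfaces as [ʒ] (rule 1).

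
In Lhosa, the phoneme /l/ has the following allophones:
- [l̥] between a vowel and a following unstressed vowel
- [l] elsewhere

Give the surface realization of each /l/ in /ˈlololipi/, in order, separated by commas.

Occurrence 1 (position 1): no conditioning environment matches → elsewhere allophone [l].
Occurrence 2 (position 3): between a vowel and a following unstressed vowel → [l̥].
Occurrence 3 (position 5): between a vowel and a following unstressed vowel → [l̥].

[l], [l̥], [l̥]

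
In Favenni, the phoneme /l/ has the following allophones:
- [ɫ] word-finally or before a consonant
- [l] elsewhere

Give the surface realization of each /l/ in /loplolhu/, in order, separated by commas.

Occurrence 1 (position 1): no conditioning environment matches → elsewhere allophone [l].
Occurrence 2 (position 4): no conditioning environment matches → elsewhere allophone [l].
Occurrence 3 (position 6): word-finally or before a consonant → [ɫ].

[l], [l], [ɫ]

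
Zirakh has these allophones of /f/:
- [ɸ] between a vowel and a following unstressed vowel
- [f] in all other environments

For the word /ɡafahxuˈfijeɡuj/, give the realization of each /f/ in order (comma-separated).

[ɸ], [f]

Occurrence 1 (position 3): between a vowel and a following unstressed vowel → [ɸ].
Occurrence 2 (position 8): no conditioning environment matches → elsewhere allophone [f].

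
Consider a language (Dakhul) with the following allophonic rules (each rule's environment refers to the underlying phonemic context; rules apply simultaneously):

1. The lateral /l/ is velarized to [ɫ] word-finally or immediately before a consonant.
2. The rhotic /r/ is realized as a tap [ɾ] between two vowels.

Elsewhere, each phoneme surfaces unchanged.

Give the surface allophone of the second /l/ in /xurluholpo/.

[ɫ]

/l/ — between /o/ and /p/, word-finally or immediately before a consonant — surfaces as [ɫ] (rule 1).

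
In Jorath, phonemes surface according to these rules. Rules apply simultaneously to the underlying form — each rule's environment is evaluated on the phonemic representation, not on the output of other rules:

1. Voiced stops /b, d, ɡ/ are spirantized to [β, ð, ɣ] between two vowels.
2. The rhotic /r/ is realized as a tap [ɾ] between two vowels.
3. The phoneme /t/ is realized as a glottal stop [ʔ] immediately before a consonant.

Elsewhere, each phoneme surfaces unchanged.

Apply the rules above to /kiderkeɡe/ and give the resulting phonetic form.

/k/ — not in any rule's target class → [k].
/i/ stays [i].
/d/ — between /i/ and /e/, between two vowels — surfaces as [ð] (rule 1).
/e/ stays [e].
/r/ — between /e/ and /k/; rule 2 does not apply here → [r].
/k/ (between /r/ and /e/): no rule targets it → [k].
/e/ — not in any rule's target class → [e].
/ɡ/ (between /e/ and /e/) occurs between two vowels → [ɣ] by rule 1.
/e/ (word-final) is unaffected → [e].

[kiðerkeɣe]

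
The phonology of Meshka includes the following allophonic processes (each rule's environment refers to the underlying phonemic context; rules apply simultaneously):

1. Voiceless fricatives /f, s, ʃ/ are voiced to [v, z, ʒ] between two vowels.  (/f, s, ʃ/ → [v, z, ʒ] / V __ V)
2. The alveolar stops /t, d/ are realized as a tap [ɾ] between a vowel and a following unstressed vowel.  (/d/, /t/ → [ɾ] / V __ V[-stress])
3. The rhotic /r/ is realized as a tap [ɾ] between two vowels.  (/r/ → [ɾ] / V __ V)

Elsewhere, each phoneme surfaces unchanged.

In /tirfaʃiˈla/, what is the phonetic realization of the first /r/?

/r/ (between /i/ and /f/) fails the environment for rule 3, so it stays [r].

[r]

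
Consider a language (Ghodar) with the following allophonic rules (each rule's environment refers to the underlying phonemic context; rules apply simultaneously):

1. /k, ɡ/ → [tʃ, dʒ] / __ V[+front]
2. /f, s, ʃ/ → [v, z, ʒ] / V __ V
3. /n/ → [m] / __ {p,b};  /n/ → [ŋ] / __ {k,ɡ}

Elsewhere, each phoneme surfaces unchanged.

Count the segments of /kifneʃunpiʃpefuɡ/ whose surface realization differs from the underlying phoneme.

Segments that undergo a rule: /k/ → [tʃ] (rule 1); /ʃ/ → [ʒ] (rule 2); /n/ → [m] (rule 3); /f/ → [v] (rule 2).
All other segments surface unchanged.

4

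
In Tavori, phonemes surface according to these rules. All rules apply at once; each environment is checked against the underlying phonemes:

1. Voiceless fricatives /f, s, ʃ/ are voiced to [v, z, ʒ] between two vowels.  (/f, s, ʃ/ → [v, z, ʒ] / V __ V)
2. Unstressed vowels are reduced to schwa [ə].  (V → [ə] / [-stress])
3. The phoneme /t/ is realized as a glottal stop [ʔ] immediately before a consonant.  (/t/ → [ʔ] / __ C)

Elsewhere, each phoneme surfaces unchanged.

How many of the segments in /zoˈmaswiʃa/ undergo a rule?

4

Segments that undergo a rule: /o/ → [ə] (rule 2); /i/ → [ə] (rule 2); /ʃ/ → [ʒ] (rule 1); /a/ → [ə] (rule 2).
All other segments surface unchanged.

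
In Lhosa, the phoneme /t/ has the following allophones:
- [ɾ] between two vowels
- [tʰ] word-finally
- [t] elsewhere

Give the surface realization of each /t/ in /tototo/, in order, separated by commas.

[t], [ɾ], [ɾ]

Occurrence 1 (position 1): no conditioning environment matches → elsewhere allophone [t].
Occurrence 2 (position 3): between two vowels → [ɾ].
Occurrence 3 (position 5): between two vowels → [ɾ].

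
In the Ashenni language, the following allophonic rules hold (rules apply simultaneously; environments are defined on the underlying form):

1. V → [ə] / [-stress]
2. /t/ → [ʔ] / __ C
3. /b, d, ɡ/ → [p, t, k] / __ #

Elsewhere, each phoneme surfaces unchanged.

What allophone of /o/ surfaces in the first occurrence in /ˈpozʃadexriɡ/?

[o]

/o/ — between /p/ and /z/; rule 1 does not apply here → [o].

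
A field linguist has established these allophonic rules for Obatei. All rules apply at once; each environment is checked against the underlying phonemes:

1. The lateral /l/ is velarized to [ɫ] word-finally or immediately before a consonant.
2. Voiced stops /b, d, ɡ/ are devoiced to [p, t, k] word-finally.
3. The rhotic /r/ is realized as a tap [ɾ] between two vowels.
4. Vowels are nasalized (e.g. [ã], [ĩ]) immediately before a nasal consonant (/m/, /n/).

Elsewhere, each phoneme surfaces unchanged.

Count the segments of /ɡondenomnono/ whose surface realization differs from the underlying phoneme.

Segments that undergo a rule: /o/ → [õ] (rule 4); /e/ → [ẽ] (rule 4); /o/ → [õ] (rule 4); /o/ → [õ] (rule 4).
All other segments surface unchanged.

4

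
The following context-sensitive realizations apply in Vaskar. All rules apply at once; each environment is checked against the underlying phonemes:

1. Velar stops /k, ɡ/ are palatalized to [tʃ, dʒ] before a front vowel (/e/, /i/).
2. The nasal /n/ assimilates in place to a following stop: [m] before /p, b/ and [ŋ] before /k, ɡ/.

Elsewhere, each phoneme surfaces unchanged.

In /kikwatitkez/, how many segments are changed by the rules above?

Segments that undergo a rule: /k/ → [tʃ] (rule 1); /k/ → [tʃ] (rule 1).
All other segments surface unchanged.

2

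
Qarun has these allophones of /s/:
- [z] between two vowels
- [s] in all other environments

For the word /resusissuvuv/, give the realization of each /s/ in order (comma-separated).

Occurrence 1 (position 3): between two vowels → [z].
Occurrence 2 (position 5): between two vowels → [z].
Occurrence 3 (position 7): no conditioning environment matches → elsewhere allophone [s].
Occurrence 4 (position 8): no conditioning environment matches → elsewhere allophone [s].

[z], [z], [s], [s]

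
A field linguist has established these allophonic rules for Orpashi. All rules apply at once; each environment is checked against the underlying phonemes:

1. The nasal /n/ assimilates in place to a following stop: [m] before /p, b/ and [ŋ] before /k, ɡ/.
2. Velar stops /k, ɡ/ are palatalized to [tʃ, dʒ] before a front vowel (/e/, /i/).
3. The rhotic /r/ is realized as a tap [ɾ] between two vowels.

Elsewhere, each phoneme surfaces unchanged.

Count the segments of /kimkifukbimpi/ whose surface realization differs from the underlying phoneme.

2

Segments that undergo a rule: /k/ → [tʃ] (rule 2); /k/ → [tʃ] (rule 2).
All other segments surface unchanged.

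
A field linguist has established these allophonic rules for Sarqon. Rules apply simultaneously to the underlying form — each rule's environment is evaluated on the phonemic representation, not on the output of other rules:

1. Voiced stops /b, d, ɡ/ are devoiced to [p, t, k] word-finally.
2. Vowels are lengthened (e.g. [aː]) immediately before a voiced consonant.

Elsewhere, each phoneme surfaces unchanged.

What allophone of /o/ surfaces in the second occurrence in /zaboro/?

[o]

/o/ — word-final; rule 2 does not apply here → [o].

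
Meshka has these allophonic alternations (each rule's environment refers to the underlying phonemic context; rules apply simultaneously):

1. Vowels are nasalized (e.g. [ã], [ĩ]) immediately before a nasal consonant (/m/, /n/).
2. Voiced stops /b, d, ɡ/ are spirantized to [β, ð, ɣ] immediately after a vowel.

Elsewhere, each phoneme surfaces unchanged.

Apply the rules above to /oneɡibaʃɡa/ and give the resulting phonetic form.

[õneɣiβaʃɡa]

/o/ — word-initial, before a nasal consonant — surfaces as [õ] (rule 1).
/n/ (between /o/ and /e/) is unaffected → [n].
/e/ (between /n/ and /ɡ/) is in the target of rule 1 but the environment (before a nasal consonant) is not met → [e].
/ɡ/ (between /e/ and /i/) occurs immediately after a vowel → [ɣ] by rule 2.
/i/ (between /ɡ/ and /b/): rule 1 targets it, but not before a nasal consonant → unchanged [i].
/b/ meets the environment for rule 2 (immediately after a vowel) → [β].
/a/ — between /b/ and /ʃ/; rule 1 does not apply here → [a].
/ʃ/ (between /a/ and /ɡ/): no rule targets it → [ʃ].
/ɡ/ (between /ʃ/ and /a/) fails the environment for rule 2, so it stays [ɡ].
/a/ (word-final) is in the target of rule 1 but the environment (before a nasal consonant) is not met → [a].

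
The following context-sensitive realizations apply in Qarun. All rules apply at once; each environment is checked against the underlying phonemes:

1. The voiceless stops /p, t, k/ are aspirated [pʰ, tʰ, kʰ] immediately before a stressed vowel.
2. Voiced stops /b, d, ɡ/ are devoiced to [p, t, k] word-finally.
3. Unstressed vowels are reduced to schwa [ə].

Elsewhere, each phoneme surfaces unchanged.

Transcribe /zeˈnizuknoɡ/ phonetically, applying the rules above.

[zəˈnizəknək]

/z/ stays [z].
/e/ meets the environment for rule 3 (in an unstressed syllable) → [ə].
/n/ stays [n].
/i/ (between /n/ and /z/) is in the target of rule 3 but the environment (in an unstressed syllable) is not met → [i].
/z/ — not in any rule's target class → [z].
/u/ meets the environment for rule 3 (in an unstressed syllable) → [ə].
/k/ (between /u/ and /n/) is in the target of rule 1 but the environment (immediately before a stressed vowel) is not met → [k].
/n/ (between /k/ and /o/): no rule targets it → [n].
/o/ meets the environment for rule 3 (in an unstressed syllable) → [ə].
/ɡ/ (word-final) occurs word-finally → [k] by rule 2.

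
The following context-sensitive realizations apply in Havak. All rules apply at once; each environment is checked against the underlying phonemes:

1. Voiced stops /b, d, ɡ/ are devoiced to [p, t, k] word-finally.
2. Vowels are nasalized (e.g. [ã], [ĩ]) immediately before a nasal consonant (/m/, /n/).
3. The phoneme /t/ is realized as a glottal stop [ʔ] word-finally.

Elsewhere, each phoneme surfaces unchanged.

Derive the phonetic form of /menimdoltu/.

/m/ — not in any rule's target class → [m].
/e/ meets the environment for rule 2 (before a nasal consonant) → [ẽ].
/n/ (between /e/ and /i/) is unaffected → [n].
/i/ (between /n/ and /m/): before a nasal consonant, so rule 2 applies → [ĩ].
/m/ — not in any rule's target class → [m].
/d/ — between /m/ and /o/; rule 1 does not apply here → [d].
/o/ (between /d/ and /l/) is in the target of rule 2 but the environment (before a nasal consonant) is not met → [o].
/l/ stays [l].
/t/ (between /l/ and /u/) fails the environment for rule 3, so it stays [t].
/u/ (word-final) is in the target of rule 2 but the environment (before a nasal consonant) is not met → [u].

[mẽnĩmdoltu]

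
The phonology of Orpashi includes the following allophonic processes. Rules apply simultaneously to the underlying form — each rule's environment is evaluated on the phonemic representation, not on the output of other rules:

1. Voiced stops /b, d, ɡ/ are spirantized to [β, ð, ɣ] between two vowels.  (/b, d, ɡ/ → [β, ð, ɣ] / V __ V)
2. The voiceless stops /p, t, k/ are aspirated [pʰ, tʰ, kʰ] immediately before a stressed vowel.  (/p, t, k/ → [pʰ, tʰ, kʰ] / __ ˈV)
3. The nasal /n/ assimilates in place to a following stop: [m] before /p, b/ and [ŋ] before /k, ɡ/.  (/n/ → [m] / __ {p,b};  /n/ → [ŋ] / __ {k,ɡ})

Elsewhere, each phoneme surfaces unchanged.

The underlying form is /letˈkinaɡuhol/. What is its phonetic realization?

/t/ (between /e/ and /k/): rule 2 targets it, but not immediately before a stressed vowel → unchanged [t].
/k/ — between /t/ and /i/, immediately before a stressed vowel — surfaces as [kʰ] (rule 2).
/n/ (between /i/ and /a/) is in the target of rule 3 but the environment (before a labial or velar stop) is not met → [n].
/ɡ/ (between /a/ and /u/) occurs between two vowels → [ɣ] by rule 1.

[letˈkʰinaɣuhol]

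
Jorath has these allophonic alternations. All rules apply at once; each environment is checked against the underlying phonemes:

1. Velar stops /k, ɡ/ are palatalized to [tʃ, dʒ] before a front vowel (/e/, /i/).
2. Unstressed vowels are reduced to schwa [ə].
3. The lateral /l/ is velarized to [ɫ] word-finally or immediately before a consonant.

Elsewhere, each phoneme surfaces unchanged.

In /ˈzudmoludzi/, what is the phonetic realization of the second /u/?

[ə]

Rule 2 applies to /u/ (between /l/ and /d/: in an unstressed syllable) → [ə].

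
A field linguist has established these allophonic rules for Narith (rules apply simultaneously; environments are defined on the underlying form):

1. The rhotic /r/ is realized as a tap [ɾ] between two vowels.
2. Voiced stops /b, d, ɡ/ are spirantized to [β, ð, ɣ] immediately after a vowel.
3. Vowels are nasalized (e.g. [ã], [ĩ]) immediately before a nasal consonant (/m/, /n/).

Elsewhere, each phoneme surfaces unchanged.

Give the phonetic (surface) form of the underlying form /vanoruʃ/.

/v/ stays [v].
/a/ (between /v/ and /n/) occurs before a nasal consonant → [ã] by rule 3.
/n/ (between /a/ and /o/): no rule targets it → [n].
/o/ — between /n/ and /r/; rule 3 does not apply here → [o].
/r/ meets the environment for rule 1 (between two vowels) → [ɾ].
/u/ (between /r/ and /ʃ/) fails the environment for rule 3, so it stays [u].
/ʃ/ (word-final): no rule targets it → [ʃ].

[vãnoɾuʃ]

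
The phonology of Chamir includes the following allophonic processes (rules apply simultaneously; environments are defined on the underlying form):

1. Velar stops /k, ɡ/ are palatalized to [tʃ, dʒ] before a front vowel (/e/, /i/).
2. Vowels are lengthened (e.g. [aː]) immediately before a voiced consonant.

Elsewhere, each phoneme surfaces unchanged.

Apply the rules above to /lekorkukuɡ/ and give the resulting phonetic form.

/l/ (word-initial): no rule targets it → [l].
/e/ (between /l/ and /k/): rule 2 targets it, but not before a voiced consonant → unchanged [e].
/k/ (between /e/ and /o/): rule 1 targets it, but not before a front vowel → unchanged [k].
Rule 2 applies to /o/ (between /k/ and /r/: before a voiced consonant) → [oː].
/r/ (between /o/ and /k/) is unaffected → [r].
/k/ (between /r/ and /u/) is in the target of rule 1 but the environment (before a front vowel) is not met → [k].
/u/ (between /k/ and /k/): rule 2 targets it, but not before a voiced consonant → unchanged [u].
/k/ (between /u/ and /u/) fails the environment for rule 1, so it stays [k].
/u/ — between /k/ and /ɡ/, before a voiced consonant — surfaces as [uː] (rule 2).
/ɡ/ — word-final; rule 1 does not apply here → [ɡ].

[lekoːrkukuːɡ]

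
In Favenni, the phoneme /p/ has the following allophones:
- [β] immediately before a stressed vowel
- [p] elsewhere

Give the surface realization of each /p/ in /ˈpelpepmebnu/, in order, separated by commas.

[β], [p], [p]

Occurrence 1 (position 1): immediately before a stressed vowel → [β].
Occurrence 2 (position 4): no conditioning environment matches → elsewhere allophone [p].
Occurrence 3 (position 6): no conditioning environment matches → elsewhere allophone [p].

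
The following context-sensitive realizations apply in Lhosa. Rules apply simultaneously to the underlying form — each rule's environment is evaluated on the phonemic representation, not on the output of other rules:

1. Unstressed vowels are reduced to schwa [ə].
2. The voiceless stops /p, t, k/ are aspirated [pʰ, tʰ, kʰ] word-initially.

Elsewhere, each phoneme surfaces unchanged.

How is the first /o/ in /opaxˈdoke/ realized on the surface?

[ə]

/o/ meets the environment for rule 1 (in an unstressed syllable) → [ə].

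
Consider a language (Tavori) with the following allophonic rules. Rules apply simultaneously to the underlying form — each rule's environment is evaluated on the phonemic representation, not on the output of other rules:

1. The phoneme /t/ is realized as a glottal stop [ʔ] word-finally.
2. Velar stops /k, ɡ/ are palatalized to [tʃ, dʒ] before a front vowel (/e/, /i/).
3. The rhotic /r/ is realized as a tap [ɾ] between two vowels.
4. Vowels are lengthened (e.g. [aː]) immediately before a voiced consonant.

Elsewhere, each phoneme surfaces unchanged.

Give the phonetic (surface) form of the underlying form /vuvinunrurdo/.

/v/ (word-initial): no rule targets it → [v].
/u/ — between /v/ and /v/, before a voiced consonant — surfaces as [uː] (rule 4).
/v/ stays [v].
/i/ (between /v/ and /n/): before a voiced consonant, so rule 4 applies → [iː].
/n/ (between /i/ and /u/): no rule targets it → [n].
/u/ (between /n/ and /n/) occurs before a voiced consonant → [uː] by rule 4.
/n/ (between /u/ and /r/) is unaffected → [n].
/r/ (between /n/ and /u/) fails the environment for rule 3, so it stays [r].
/u/ (between /r/ and /r/): before a voiced consonant, so rule 4 applies → [uː].
/r/ — between /u/ and /d/; rule 3 does not apply here → [r].
/d/ (between /r/ and /o/): no rule targets it → [d].
/o/ (word-final): rule 4 targets it, but not before a voiced consonant → unchanged [o].

[vuːviːnuːnruːrdo]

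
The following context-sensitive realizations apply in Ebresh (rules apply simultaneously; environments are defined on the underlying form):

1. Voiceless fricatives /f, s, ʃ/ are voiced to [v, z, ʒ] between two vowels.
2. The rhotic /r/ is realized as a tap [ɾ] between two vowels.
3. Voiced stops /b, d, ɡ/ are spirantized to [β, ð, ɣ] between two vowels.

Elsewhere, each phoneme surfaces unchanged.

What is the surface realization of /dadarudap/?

[daðaɾuðap]

/d/ (word-initial) is in the target of rule 3 but the environment (between two vowels) is not met → [d].
/a/ (between /d/ and /d/) is unaffected → [a].
/d/ (between /a/ and /a/): between two vowels, so rule 3 applies → [ð].
/a/ stays [a].
/r/ (between /a/ and /u/): between two vowels, so rule 2 applies → [ɾ].
/u/ (between /r/ and /d/) is unaffected → [u].
Rule 3 applies to /d/ (between /u/ and /a/: between two vowels) → [ð].
/a/ — not in any rule's target class → [a].
/p/ stays [p].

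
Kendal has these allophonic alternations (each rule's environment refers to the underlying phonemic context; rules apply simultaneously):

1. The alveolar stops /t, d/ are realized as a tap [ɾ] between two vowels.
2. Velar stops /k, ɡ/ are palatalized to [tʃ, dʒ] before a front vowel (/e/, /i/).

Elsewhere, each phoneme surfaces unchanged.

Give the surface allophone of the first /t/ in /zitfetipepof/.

/t/ (between /i/ and /f/): rule 1 targets it, but not between two vowels → unchanged [t].

[t]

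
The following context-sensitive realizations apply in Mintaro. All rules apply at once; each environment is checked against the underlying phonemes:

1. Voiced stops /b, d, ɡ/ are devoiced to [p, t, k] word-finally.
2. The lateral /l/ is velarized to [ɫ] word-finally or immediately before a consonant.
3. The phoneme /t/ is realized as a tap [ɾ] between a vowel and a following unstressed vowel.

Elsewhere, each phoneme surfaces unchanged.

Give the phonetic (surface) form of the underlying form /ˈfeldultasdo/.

[ˈfeɫduɫtasdo]

/f/ stays [f].
/e/ (between /f/ and /l/): no rule targets it → [e].
Rule 2 applies to /l/ (between /e/ and /d/: word-finally or immediately before a consonant) → [ɫ].
/d/ — between /l/ and /u/; rule 1 does not apply here → [d].
/u/ (between /d/ and /l/) is unaffected → [u].
/l/ meets the environment for rule 2 (word-finally or immediately before a consonant) → [ɫ].
/t/ (between /l/ and /a/) fails the environment for rule 3, so it stays [t].
/a/ stays [a].
/s/ — not in any rule's target class → [s].
/d/ (between /s/ and /o/) is in the target of rule 1 but the environment (word-finally) is not met → [d].
/o/ (word-final): no rule targets it → [o].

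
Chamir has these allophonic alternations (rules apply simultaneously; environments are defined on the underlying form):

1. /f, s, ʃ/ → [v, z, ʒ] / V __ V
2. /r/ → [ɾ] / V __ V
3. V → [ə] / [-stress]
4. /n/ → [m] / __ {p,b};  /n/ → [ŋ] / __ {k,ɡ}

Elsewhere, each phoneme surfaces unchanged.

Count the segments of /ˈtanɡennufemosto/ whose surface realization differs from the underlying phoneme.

Segments that undergo a rule: /n/ → [ŋ] (rule 4); /e/ → [ə] (rule 3); /u/ → [ə] (rule 3); /f/ → [v] (rule 1); /e/ → [ə] (rule 3); /o/ → [ə] (rule 3); /o/ → [ə] (rule 3).
All other segments surface unchanged.

7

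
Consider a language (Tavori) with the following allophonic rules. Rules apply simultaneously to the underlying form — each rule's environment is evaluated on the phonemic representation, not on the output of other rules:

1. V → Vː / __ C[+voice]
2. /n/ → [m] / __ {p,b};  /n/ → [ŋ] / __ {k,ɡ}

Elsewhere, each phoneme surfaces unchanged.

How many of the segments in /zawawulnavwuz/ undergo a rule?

5

Segments that undergo a rule: /a/ → [aː] (rule 1); /a/ → [aː] (rule 1); /u/ → [uː] (rule 1); /a/ → [aː] (rule 1); /u/ → [uː] (rule 1).
All other segments surface unchanged.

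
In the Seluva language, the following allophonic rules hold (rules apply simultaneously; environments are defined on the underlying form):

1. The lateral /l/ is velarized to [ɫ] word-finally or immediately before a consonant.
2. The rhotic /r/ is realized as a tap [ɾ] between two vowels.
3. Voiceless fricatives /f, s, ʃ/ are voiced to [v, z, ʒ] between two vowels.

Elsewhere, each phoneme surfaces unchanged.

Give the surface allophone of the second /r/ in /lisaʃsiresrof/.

/r/ — between /s/ and /o/; rule 2 does not apply here → [r].

[r]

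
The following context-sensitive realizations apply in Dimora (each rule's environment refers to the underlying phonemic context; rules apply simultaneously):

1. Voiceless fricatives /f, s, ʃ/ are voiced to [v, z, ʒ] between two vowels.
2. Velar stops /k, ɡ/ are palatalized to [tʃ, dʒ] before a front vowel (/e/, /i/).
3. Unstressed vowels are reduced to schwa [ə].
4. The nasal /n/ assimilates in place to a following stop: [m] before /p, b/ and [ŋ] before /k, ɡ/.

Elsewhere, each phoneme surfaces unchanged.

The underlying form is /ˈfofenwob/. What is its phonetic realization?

[ˈfovənwəb]

/f/ (word-initial): rule 1 targets it, but not between two vowels → unchanged [f].
/o/ (between /f/ and /f/) fails the environment for rule 3, so it stays [o].
/f/ — between /o/ and /e/, between two vowels — surfaces as [v] (rule 1).
/e/ (between /f/ and /n/) occurs in an unstressed syllable → [ə] by rule 3.
/n/ — between /e/ and /w/; rule 4 does not apply here → [n].
/w/ (between /n/ and /o/) is unaffected → [w].
/o/ meets the environment for rule 3 (in an unstressed syllable) → [ə].
/b/ (word-final): no rule targets it → [b].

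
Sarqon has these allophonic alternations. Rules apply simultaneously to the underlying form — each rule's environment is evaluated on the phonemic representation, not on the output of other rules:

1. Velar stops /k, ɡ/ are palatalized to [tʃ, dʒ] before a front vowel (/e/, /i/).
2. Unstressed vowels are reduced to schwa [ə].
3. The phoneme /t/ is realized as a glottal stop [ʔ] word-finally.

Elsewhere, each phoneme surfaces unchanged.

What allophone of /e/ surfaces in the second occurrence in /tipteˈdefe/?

/e/ — between /d/ and /f/; rule 2 does not apply here → [e].

[e]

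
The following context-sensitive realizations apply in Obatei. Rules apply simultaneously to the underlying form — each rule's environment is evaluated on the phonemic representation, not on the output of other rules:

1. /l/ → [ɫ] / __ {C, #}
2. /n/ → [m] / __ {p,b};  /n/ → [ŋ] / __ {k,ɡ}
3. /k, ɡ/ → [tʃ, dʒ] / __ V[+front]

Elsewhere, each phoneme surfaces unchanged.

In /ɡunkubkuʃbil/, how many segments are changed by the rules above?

Segments that undergo a rule: /n/ → [ŋ] (rule 2); /l/ → [ɫ] (rule 1).
All other segments surface unchanged.

2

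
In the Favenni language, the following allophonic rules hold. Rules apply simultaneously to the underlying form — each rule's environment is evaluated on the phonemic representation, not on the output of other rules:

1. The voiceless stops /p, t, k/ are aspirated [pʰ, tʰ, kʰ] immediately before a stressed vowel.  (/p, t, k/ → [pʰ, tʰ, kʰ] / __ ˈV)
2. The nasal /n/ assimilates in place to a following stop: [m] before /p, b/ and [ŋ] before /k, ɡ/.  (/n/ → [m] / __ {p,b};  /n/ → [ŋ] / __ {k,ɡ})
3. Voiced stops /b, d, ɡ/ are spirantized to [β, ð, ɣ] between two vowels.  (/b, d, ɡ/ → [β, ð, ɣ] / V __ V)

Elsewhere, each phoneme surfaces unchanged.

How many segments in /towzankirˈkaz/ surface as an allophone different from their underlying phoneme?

2

Segments that undergo a rule: /n/ → [ŋ] (rule 2); /k/ → [kʰ] (rule 1).
All other segments surface unchanged.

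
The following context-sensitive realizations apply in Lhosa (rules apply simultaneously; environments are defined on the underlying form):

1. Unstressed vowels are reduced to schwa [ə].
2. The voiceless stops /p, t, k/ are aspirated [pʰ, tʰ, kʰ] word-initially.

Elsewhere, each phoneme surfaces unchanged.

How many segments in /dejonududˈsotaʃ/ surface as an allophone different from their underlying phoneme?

Segments that undergo a rule: /e/ → [ə] (rule 1); /o/ → [ə] (rule 1); /u/ → [ə] (rule 1); /u/ → [ə] (rule 1); /a/ → [ə] (rule 1).
All other segments surface unchanged.

5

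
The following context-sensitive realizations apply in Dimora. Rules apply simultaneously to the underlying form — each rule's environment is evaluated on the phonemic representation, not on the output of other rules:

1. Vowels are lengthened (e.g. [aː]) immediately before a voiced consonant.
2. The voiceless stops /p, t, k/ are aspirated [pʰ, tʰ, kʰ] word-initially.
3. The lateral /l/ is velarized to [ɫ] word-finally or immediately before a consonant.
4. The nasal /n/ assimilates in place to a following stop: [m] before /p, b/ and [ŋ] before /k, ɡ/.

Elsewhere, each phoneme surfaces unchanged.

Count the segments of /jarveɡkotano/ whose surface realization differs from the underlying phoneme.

Segments that undergo a rule: /a/ → [aː] (rule 1); /e/ → [eː] (rule 1); /a/ → [aː] (rule 1).
All other segments surface unchanged.

3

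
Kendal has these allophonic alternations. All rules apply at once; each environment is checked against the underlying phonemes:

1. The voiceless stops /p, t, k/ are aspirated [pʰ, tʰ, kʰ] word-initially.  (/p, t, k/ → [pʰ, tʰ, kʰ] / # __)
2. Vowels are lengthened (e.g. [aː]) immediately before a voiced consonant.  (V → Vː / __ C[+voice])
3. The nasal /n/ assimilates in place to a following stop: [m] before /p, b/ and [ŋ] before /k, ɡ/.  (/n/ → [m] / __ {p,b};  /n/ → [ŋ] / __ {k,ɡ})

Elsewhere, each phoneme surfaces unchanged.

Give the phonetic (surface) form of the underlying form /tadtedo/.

[tʰaːdteːdo]

/t/ (word-initial) occurs word-initially → [tʰ] by rule 1.
/a/ — between /t/ and /d/, before a voiced consonant — surfaces as [aː] (rule 2).
/t/ (between /d/ and /e/) is in the target of rule 1 but the environment (word-initially) is not met → [t].
Rule 2 applies to /e/ (between /t/ and /d/: before a voiced consonant) → [eː].
/o/ (word-final): rule 2 targets it, but not before a voiced consonant → unchanged [o].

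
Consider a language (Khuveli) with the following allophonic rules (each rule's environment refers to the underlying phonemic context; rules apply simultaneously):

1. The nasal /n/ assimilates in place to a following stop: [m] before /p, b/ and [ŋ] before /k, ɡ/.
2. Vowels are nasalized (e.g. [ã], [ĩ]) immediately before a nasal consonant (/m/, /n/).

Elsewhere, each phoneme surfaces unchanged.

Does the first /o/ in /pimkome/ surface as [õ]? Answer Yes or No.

/o/ (between /k/ and /m/): before a nasal consonant, so rule 2 applies → [õ].
The actual realization is [õ], which matches [õ].

Yes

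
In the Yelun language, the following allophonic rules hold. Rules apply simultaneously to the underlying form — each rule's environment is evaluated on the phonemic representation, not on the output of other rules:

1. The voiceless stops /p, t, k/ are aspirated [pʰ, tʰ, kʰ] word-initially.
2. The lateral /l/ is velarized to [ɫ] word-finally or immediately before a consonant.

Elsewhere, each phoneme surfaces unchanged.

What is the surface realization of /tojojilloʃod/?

[tʰojojiɫloʃod]

/t/ (word-initial): word-initially, so rule 1 applies → [tʰ].
/l/ — between /i/ and /l/, word-finally or immediately before a consonant — surfaces as [ɫ] (rule 2).
/l/ (between /l/ and /o/) is in the target of rule 2 but the environment (word-finally or immediately before a consonant) is not met → [l].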